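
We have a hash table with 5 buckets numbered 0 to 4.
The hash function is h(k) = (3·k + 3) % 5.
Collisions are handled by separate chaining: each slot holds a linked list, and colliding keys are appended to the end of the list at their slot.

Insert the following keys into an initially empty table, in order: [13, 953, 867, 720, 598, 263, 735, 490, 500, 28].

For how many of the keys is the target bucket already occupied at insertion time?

Insert 13: h=2, bucket 2 empty → new chain.
Insert 953: h=2, bucket 2 nonempty → append to chain.
Insert 867: h=4, bucket 4 empty → new chain.
Insert 720: h=3, bucket 3 empty → new chain.
Insert 598: h=2, bucket 2 nonempty → append to chain.
Insert 263: h=2, bucket 2 nonempty → append to chain.
Insert 735: h=3, bucket 3 nonempty → append to chain.
Insert 490: h=3, bucket 3 nonempty → append to chain.
Insert 500: h=3, bucket 3 nonempty → append to chain.
Insert 28: h=2, bucket 2 nonempty → append to chain.
Final buckets:
0: —
1: —
2: 13 -> 953 -> 598 -> 263 -> 28
3: 720 -> 735 -> 490 -> 500
4: 867

7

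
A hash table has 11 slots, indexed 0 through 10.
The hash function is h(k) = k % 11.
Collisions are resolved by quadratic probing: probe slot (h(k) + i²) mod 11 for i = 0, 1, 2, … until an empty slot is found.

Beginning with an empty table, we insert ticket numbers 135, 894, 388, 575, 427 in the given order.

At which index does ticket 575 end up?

135 hashes to 3; slot 3 is free → place at 3.
894 hashes to 3; 3 taken → place at 4.
388 hashes to 3; 3,4 taken → place at 7.
575 hashes to 3; 3,4,7 taken → place at 1.
427 hashes to 9; slot 9 is free → place at 9.
Table: [_, 575, _, 135, 894, _, _, 388, _, 427, _]

1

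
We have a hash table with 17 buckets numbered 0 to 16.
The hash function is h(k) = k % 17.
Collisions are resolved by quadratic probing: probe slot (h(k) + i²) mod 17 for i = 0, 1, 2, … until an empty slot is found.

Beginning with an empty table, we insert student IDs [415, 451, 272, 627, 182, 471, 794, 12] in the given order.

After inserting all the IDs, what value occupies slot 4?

12

415: h=7 => slot 7
451: h=9 => slot 9
272: h=0 => slot 0
627: h=15 => slot 15
182: h=12 => slot 12
471: h=12, probe 12,13 => slot 13
794: h=12, probe 12,13,16 => slot 16
12: h=12, probe 12,13,16,4 => slot 4
Table: [272, -, -, -, 12, -, -, 415, -, 451, -, -, 182, 471, -, 627, 794]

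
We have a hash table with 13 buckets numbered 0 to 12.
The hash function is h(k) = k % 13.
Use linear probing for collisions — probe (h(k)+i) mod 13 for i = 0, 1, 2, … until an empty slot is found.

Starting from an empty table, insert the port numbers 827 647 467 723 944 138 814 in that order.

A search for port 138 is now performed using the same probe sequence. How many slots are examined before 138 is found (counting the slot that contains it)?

6

827: h=8 => slot 8
647: h=10 => slot 10
467: h=12 => slot 12
723: h=8, probe 8,9 => slot 9
944: h=8, probe 8,9,10,11 => slot 11
138: h=8, probe 8,9,10,11,12,0 => slot 0
814: h=8, probe 8,9,10,11,12,0,1 => slot 1
Table: [138, 814, _, _, _, _, _, _, 827, 723, 647, 944, 467]
Lookup 138: h=8, probe 8,9,10,11,12,0 → found at 0.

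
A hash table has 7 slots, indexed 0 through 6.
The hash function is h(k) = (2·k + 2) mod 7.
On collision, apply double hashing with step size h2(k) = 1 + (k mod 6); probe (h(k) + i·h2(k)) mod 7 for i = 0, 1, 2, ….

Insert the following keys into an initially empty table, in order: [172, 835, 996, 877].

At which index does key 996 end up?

172 hashes to 3; slot 3 is free -> place at 3.
835 hashes to 6; slot 6 is free -> place at 6.
996 hashes to 6, h2=1; 6 taken -> place at 0.
877 hashes to 6, h2=2; 6 taken -> place at 1.
Table: [996, 877, —, 172, —, —, 835]

0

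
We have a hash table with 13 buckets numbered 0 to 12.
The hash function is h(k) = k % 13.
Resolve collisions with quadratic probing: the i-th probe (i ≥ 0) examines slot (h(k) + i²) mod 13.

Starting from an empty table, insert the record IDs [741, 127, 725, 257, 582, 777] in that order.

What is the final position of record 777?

741: h=0 → slot 0
127: h=10 → slot 10
725: h=10, probe 10,11 → slot 11
257: h=10, probe 10,11,1 → slot 1
582: h=10, probe 10,11,1,6 → slot 6
777: h=10, probe 10,11,1,6,0,9 → slot 9
Table: [741, 257, -, -, -, -, 582, -, -, 777, 127, 725, -]

9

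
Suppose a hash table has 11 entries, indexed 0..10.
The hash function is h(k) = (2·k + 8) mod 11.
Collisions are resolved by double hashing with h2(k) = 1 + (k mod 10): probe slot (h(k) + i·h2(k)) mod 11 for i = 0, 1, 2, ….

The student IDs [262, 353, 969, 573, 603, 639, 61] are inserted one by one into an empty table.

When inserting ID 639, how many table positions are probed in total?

262: h=4 => slot 4
353: h=10 => slot 10
969: h=10, h2=10, probe 10,9 => slot 9
573: h=10, h2=4, probe 10,3 => slot 3
603: h=4, h2=4, probe 4,8 => slot 8
639: h=10, h2=10, probe 10,9,8,7 => slot 7
61: h=9, h2=2, probe 9,0 => slot 0
Table: [61, —, —, 573, 262, —, —, 639, 603, 969, 353]

4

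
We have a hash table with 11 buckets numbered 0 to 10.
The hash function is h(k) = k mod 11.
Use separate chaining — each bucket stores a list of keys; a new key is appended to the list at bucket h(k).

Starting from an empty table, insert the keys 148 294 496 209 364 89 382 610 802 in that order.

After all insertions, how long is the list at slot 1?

148 → bucket 5
294 → bucket 8
496 → bucket 1
209 → bucket 0
364 → bucket 1 (collision)
89 → bucket 1 (collision)
382 → bucket 8 (collision)
610 → bucket 5 (collision)
802 → bucket 10
Final buckets:
0: 209
1: 496 -> 364 -> 89
2: _
3: _
4: _
5: 148 -> 610
6: _
7: _
8: 294 -> 382
9: _
10: 802

3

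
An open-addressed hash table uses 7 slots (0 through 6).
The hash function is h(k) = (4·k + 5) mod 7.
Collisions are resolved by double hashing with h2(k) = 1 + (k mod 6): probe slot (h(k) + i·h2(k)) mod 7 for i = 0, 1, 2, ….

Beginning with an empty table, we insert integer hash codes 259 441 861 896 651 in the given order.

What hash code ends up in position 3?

259 hashes to 5; slot 5 is free → place at 5.
441 hashes to 5, h2=4; 5 taken → place at 2.
861 hashes to 5, h2=4; 5,2 taken → place at 6.
896 hashes to 5, h2=3; 5 taken → place at 1.
651 hashes to 5, h2=4; 5,2,6 taken → place at 3.
Table: [_, 896, 441, 651, _, 259, 861]

651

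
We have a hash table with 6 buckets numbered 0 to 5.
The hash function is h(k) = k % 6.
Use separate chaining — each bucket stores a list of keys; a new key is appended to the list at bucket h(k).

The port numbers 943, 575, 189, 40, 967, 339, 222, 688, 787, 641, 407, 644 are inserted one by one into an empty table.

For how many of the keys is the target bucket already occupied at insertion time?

6

Insert 943: h=1, bucket 1 empty -> new chain.
Insert 575: h=5, bucket 5 empty -> new chain.
Insert 189: h=3, bucket 3 empty -> new chain.
Insert 40: h=4, bucket 4 empty -> new chain.
Insert 967: h=1, bucket 1 nonempty -> append to chain.
Insert 339: h=3, bucket 3 nonempty -> append to chain.
Insert 222: h=0, bucket 0 empty -> new chain.
Insert 688: h=4, bucket 4 nonempty -> append to chain.
Insert 787: h=1, bucket 1 nonempty -> append to chain.
Insert 641: h=5, bucket 5 nonempty -> append to chain.
Insert 407: h=5, bucket 5 nonempty -> append to chain.
Insert 644: h=2, bucket 2 empty -> new chain.
Final buckets:
0: 222
1: 943 -> 967 -> 787
2: 644
3: 189 -> 339
4: 40 -> 688
5: 575 -> 641 -> 407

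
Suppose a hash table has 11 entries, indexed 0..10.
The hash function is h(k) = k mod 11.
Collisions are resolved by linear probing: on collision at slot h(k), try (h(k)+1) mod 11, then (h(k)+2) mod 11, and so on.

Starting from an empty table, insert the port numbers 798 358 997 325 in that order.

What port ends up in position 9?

Insert 798: h=6, slot 6 empty -> index 6.
Insert 358: h=6, slot 6 occupied -> index 7.
Insert 997: h=7, slot 7 occupied -> index 8.
Insert 325: h=6, slots 6,7,8 occupied -> index 9.
Table: [., ., ., ., ., ., 798, 358, 997, 325, .]

325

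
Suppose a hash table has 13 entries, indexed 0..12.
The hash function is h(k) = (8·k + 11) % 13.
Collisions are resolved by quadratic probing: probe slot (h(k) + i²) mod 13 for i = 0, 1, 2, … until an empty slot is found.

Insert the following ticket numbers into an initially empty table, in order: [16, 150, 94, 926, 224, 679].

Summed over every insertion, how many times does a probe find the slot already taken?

16: h=9 → slot 9
150: h=2 → slot 2
94: h=9, probe 9,10 → slot 10
926: h=9, probe 9,10,0 → slot 0
224: h=9, probe 9,10,0,5 → slot 5
679: h=9, probe 9,10,0,5,12 → slot 12
Table: [926, ., 150, ., ., 224, ., ., ., 16, 94, ., 679]

10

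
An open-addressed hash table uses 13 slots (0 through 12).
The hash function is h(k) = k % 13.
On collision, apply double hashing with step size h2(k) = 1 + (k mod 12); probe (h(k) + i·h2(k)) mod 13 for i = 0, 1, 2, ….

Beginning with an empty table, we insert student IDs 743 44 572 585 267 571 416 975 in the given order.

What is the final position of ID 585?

743: h=2 => slot 2
44: h=5 => slot 5
572: h=0 => slot 0
585: h=0, h2=10, probe 0,10 => slot 10
267: h=7 => slot 7
571: h=12 => slot 12
416: h=0, h2=9, probe 0,9 => slot 9
975: h=0, h2=4, probe 0,4 => slot 4
Table: [572, —, 743, —, 975, 44, —, 267, —, 416, 585, —, 571]

10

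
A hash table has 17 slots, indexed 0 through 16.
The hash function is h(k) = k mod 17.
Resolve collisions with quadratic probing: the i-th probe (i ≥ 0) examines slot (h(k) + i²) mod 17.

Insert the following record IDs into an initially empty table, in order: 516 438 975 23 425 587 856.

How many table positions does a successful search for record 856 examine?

4

Insert 516: h=6, slot 6 empty => index 6.
Insert 438: h=13, slot 13 empty => index 13.
Insert 975: h=6, slot 6 occupied => index 7.
Insert 23: h=6, slots 6,7 occupied => index 10.
Insert 425: h=0, slot 0 empty => index 0.
Insert 587: h=9, slot 9 empty => index 9.
Insert 856: h=6, slots 6,7,10 occupied => index 15.
Table: [425, —, —, —, —, —, 516, 975, —, 587, 23, —, —, 438, —, 856, —]
Lookup 856: h=6, probe 6,7,10,15 → found at 15.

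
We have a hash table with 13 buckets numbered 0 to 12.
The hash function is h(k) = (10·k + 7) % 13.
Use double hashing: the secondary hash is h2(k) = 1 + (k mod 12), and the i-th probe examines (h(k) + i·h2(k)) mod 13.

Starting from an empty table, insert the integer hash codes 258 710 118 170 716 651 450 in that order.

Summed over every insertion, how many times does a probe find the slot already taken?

258: h=0 => slot 0
710: h=9 => slot 9
118: h=4 => slot 4
170: h=4, h2=3, probe 4,7 => slot 7
716: h=4, h2=9, probe 4,0,9,5 => slot 5
651: h=4, h2=4, probe 4,8 => slot 8
450: h=9, h2=7, probe 9,3 => slot 3
Table: [258, ∅, ∅, 450, 118, 716, ∅, 170, 651, 710, ∅, ∅, ∅]

6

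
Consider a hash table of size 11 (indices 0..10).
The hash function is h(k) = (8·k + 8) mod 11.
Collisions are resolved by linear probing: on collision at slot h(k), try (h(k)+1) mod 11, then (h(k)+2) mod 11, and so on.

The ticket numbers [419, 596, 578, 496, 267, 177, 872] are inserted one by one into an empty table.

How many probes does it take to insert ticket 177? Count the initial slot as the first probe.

419: h=5 => slot 5
596: h=2 => slot 2
578: h=1 => slot 1
496: h=5, probe 5,6 => slot 6
267: h=10 => slot 10
177: h=5, probe 5,6,7 => slot 7
872: h=10, probe 10,0 => slot 0
Table: [872, 578, 596, ., ., 419, 496, 177, ., ., 267]

3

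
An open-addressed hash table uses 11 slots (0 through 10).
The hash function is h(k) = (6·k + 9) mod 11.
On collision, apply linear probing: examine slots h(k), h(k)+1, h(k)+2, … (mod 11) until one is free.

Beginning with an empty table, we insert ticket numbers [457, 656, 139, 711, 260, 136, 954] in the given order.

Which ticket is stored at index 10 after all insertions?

260

457 hashes to 1; slot 1 is free → place at 1.
656 hashes to 7; slot 7 is free → place at 7.
139 hashes to 7; 7 taken → place at 8.
711 hashes to 7; 7,8 taken → place at 9.
260 hashes to 7; 7,8,9 taken → place at 10.
136 hashes to 0; slot 0 is free → place at 0.
954 hashes to 2; slot 2 is free → place at 2.
Table: [136, 457, 954, -, -, -, -, 656, 139, 711, 260]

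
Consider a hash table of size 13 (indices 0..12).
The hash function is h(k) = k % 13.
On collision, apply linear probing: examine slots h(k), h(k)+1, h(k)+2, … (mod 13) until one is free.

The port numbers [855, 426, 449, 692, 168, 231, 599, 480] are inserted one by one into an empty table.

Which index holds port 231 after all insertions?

Insert 855: h=10, slot 10 empty -> index 10.
Insert 426: h=10, slot 10 occupied -> index 11.
Insert 449: h=7, slot 7 empty -> index 7.
Insert 692: h=3, slot 3 empty -> index 3.
Insert 168: h=12, slot 12 empty -> index 12.
Insert 231: h=10, slots 10,11,12 occupied -> index 0.
Insert 599: h=1, slot 1 empty -> index 1.
Insert 480: h=12, slots 12,0,1 occupied -> index 2.
Table: [231, 599, 480, 692, _, _, _, 449, _, _, 855, 426, 168]

0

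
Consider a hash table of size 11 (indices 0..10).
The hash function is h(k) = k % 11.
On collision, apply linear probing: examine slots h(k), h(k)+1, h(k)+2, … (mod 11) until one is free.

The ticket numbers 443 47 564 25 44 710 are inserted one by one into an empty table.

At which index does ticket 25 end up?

6

443: h=3 => slot 3
47: h=3, probe 3,4 => slot 4
564: h=3, probe 3,4,5 => slot 5
25: h=3, probe 3,4,5,6 => slot 6
44: h=0 => slot 0
710: h=6, probe 6,7 => slot 7
Table: [44, ∅, ∅, 443, 47, 564, 25, 710, ∅, ∅, ∅]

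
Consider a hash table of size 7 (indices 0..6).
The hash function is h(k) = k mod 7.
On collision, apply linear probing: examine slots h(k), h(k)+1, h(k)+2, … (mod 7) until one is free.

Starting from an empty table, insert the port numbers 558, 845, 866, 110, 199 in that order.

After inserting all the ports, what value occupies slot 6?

558: h=5 -> slot 5
845: h=5, probe 5,6 -> slot 6
866: h=5, probe 5,6,0 -> slot 0
110: h=5, probe 5,6,0,1 -> slot 1
199: h=3 -> slot 3
Table: [866, 110, ., 199, ., 558, 845]

845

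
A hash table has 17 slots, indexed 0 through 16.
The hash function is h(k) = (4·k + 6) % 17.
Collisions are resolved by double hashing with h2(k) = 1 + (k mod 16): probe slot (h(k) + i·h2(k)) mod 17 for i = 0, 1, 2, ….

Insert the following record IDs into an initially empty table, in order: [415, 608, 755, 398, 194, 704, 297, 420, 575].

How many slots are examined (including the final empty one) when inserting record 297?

2

415: h=0 -> slot 0
608: h=7 -> slot 7
755: h=0, h2=4, probe 0,4 -> slot 4
398: h=0, h2=15, probe 0,15 -> slot 15
194: h=0, h2=3, probe 0,3 -> slot 3
704: h=0, h2=1, probe 0,1 -> slot 1
297: h=4, h2=10, probe 4,14 -> slot 14
420: h=3, h2=5, probe 3,8 -> slot 8
575: h=11 -> slot 11
Table: [415, 704, ., 194, 755, ., ., 608, 420, ., ., 575, ., ., 297, 398, .]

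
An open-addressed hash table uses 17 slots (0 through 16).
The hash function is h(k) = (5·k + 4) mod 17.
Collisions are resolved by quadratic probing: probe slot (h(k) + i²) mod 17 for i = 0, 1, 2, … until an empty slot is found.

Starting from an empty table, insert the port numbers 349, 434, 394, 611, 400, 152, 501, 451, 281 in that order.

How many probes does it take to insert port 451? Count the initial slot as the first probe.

5

349 hashes to 15; slot 15 is free => place at 15.
434 hashes to 15; 15 taken => place at 16.
394 hashes to 2; slot 2 is free => place at 2.
611 hashes to 16; 16 taken => place at 0.
400 hashes to 15; 15,16,2 taken => place at 7.
152 hashes to 16; 16,0 taken => place at 3.
501 hashes to 10; slot 10 is free => place at 10.
451 hashes to 15; 15,16,2,7 taken => place at 14.
281 hashes to 15; 15,16,2,7,14 taken => place at 6.
Table: [611, -, 394, 152, -, -, 281, 400, -, -, 501, -, -, -, 451, 349, 434]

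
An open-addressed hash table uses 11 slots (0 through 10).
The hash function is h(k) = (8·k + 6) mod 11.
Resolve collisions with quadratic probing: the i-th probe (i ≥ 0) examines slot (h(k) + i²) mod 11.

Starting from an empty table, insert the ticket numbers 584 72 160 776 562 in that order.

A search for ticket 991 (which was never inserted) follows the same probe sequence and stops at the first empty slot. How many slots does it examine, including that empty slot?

584: h=3 -> slot 3
72: h=10 -> slot 10
160: h=10, probe 10,0 -> slot 0
776: h=10, probe 10,0,3,8 -> slot 8
562: h=3, probe 3,4 -> slot 4
Table: [160, -, -, 584, 562, -, -, -, 776, -, 72]
Lookup 991: h=3, probe 3,4,7 → slot 7 empty, not found.

3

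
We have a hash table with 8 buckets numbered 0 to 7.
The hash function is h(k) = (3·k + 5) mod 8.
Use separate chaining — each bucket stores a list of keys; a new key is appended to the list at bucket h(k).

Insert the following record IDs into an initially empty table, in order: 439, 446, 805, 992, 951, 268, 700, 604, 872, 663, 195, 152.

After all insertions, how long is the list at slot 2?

3

Insert 439: h=2, bucket 2 empty -> new chain.
Insert 446: h=7, bucket 7 empty -> new chain.
Insert 805: h=4, bucket 4 empty -> new chain.
Insert 992: h=5, bucket 5 empty -> new chain.
Insert 951: h=2, bucket 2 nonempty -> append to chain.
Insert 268: h=1, bucket 1 empty -> new chain.
Insert 700: h=1, bucket 1 nonempty -> append to chain.
Insert 604: h=1, bucket 1 nonempty -> append to chain.
Insert 872: h=5, bucket 5 nonempty -> append to chain.
Insert 663: h=2, bucket 2 nonempty -> append to chain.
Insert 195: h=6, bucket 6 empty -> new chain.
Insert 152: h=5, bucket 5 nonempty -> append to chain.
Final buckets:
0: -
1: 268 -> 700 -> 604
2: 439 -> 951 -> 663
3: -
4: 805
5: 992 -> 872 -> 152
6: 195
7: 446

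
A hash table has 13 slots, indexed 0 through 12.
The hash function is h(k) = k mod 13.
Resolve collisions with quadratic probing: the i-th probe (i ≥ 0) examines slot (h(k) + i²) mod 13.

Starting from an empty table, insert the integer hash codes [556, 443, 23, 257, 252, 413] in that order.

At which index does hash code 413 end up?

556: h=10 -> slot 10
443: h=1 -> slot 1
23: h=10, probe 10,11 -> slot 11
257: h=10, probe 10,11,1,6 -> slot 6
252: h=5 -> slot 5
413: h=10, probe 10,11,1,6,0 -> slot 0
Table: [413, 443, ., ., ., 252, 257, ., ., ., 556, 23, .]

0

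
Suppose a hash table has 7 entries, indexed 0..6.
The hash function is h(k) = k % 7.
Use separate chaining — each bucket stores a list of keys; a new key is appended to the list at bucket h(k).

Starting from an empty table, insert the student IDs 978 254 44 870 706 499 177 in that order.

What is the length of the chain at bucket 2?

Insert 978: h=5, bucket 5 empty -> new chain.
Insert 254: h=2, bucket 2 empty -> new chain.
Insert 44: h=2, bucket 2 nonempty -> append to chain.
Insert 870: h=2, bucket 2 nonempty -> append to chain.
Insert 706: h=6, bucket 6 empty -> new chain.
Insert 499: h=2, bucket 2 nonempty -> append to chain.
Insert 177: h=2, bucket 2 nonempty -> append to chain.
Final buckets:
0: _
1: _
2: 254 -> 44 -> 870 -> 499 -> 177
3: _
4: _
5: 978
6: 706

5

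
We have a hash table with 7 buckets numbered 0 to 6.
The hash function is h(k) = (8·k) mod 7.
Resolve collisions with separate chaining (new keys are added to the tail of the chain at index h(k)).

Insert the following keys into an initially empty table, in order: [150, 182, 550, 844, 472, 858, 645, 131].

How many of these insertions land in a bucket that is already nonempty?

3

150 -> bucket 3
182 -> bucket 0
550 -> bucket 4
844 -> bucket 4 (collision)
472 -> bucket 3 (collision)
858 -> bucket 4 (collision)
645 -> bucket 1
131 -> bucket 5
Final buckets:
0: 182
1: 645
2: -
3: 150 -> 472
4: 550 -> 844 -> 858
5: 131
6: -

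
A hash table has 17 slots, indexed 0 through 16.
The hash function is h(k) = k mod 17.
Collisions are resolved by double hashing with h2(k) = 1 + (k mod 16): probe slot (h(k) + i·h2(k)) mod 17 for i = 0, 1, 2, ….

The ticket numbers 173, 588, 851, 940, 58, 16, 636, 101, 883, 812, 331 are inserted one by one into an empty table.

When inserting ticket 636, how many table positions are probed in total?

4

173: h=3 => slot 3
588: h=10 => slot 10
851: h=1 => slot 1
940: h=5 => slot 5
58: h=7 => slot 7
16: h=16 => slot 16
636: h=7, h2=13, probe 7,3,16,12 => slot 12
101: h=16, h2=6, probe 16,5,11 => slot 11
883: h=16, h2=4, probe 16,3,7,11,15 => slot 15
812: h=13 => slot 13
331: h=8 => slot 8
Table: [_, 851, _, 173, _, 940, _, 58, 331, _, 588, 101, 636, 812, _, 883, 16]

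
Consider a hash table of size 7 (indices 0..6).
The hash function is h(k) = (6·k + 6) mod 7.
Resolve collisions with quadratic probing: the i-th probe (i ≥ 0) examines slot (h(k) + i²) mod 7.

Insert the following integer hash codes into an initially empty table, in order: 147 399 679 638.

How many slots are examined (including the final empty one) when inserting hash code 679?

Insert 147: h=6, slot 6 empty => index 6.
Insert 399: h=6, slot 6 occupied => index 0.
Insert 679: h=6, slots 6,0 occupied => index 3.
Insert 638: h=5, slot 5 empty => index 5.
Table: [399, ∅, ∅, 679, ∅, 638, 147]

3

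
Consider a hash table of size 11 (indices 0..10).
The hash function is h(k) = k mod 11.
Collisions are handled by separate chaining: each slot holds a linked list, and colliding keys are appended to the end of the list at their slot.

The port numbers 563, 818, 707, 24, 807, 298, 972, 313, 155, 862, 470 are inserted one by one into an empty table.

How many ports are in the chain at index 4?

4

Insert 563: h=2, bucket 2 empty -> new chain.
Insert 818: h=4, bucket 4 empty -> new chain.
Insert 707: h=3, bucket 3 empty -> new chain.
Insert 24: h=2, bucket 2 nonempty -> append to chain.
Insert 807: h=4, bucket 4 nonempty -> append to chain.
Insert 298: h=1, bucket 1 empty -> new chain.
Insert 972: h=4, bucket 4 nonempty -> append to chain.
Insert 313: h=5, bucket 5 empty -> new chain.
Insert 155: h=1, bucket 1 nonempty -> append to chain.
Insert 862: h=4, bucket 4 nonempty -> append to chain.
Insert 470: h=8, bucket 8 empty -> new chain.
Final buckets:
0: —
1: 298 -> 155
2: 563 -> 24
3: 707
4: 818 -> 807 -> 972 -> 862
5: 313
6: —
7: —
8: 470
9: —
10: —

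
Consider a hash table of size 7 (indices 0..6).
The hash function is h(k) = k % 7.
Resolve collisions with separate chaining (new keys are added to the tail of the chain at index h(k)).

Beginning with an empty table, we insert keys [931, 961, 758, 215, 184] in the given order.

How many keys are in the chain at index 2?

931 -> bucket 0
961 -> bucket 2
758 -> bucket 2 (collision)
215 -> bucket 5
184 -> bucket 2 (collision)
Final buckets:
0: 931
1: _
2: 961 -> 758 -> 184
3: _
4: _
5: 215
6: _

3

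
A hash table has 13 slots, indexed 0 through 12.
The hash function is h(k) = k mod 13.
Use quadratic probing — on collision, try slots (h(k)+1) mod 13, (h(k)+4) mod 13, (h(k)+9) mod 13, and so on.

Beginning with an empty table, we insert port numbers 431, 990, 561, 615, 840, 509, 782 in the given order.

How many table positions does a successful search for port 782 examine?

431 hashes to 2; slot 2 is free → place at 2.
990 hashes to 2; 2 taken → place at 3.
561 hashes to 2; 2,3 taken → place at 6.
615 hashes to 4; slot 4 is free → place at 4.
840 hashes to 8; slot 8 is free → place at 8.
509 hashes to 2; 2,3,6 taken → place at 11.
782 hashes to 2; 2,3,6,11 taken → place at 5.
Table: [., ., 431, 990, 615, 782, 561, ., 840, ., ., 509, .]
Lookup 782: h=2, probe 2,3,6,11,5 → found at 5.

5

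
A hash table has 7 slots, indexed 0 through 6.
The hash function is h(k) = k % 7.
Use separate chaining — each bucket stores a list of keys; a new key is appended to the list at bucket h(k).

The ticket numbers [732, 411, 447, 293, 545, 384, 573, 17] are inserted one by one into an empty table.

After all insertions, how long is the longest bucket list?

5

Insert 732: h=4, bucket 4 empty → new chain.
Insert 411: h=5, bucket 5 empty → new chain.
Insert 447: h=6, bucket 6 empty → new chain.
Insert 293: h=6, bucket 6 nonempty → append to chain.
Insert 545: h=6, bucket 6 nonempty → append to chain.
Insert 384: h=6, bucket 6 nonempty → append to chain.
Insert 573: h=6, bucket 6 nonempty → append to chain.
Insert 17: h=3, bucket 3 empty → new chain.
Final buckets:
0: —
1: —
2: —
3: 17
4: 732
5: 411
6: 447 -> 293 -> 545 -> 384 -> 573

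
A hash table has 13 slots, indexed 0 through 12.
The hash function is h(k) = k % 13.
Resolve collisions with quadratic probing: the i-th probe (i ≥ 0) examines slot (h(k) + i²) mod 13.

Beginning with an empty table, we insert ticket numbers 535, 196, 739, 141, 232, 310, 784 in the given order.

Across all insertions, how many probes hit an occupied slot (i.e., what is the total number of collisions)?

9

Insert 535: h=2, slot 2 empty → index 2.
Insert 196: h=1, slot 1 empty → index 1.
Insert 739: h=11, slot 11 empty → index 11.
Insert 141: h=11, slot 11 occupied → index 12.
Insert 232: h=11, slots 11,12,2 occupied → index 7.
Insert 310: h=11, slots 11,12,2,7,1 occupied → index 10.
Insert 784: h=4, slot 4 empty → index 4.
Table: [_, 196, 535, _, 784, _, _, 232, _, _, 310, 739, 141]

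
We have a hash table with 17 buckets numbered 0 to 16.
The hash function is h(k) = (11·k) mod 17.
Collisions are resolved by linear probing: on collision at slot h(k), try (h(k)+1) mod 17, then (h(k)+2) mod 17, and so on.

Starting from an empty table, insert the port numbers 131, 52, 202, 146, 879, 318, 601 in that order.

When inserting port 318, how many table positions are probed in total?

3

131 hashes to 13; slot 13 is free → place at 13.
52 hashes to 11; slot 11 is free → place at 11.
202 hashes to 12; slot 12 is free → place at 12.
146 hashes to 8; slot 8 is free → place at 8.
879 hashes to 13; 13 taken → place at 14.
318 hashes to 13; 13,14 taken → place at 15.
601 hashes to 15; 15 taken → place at 16.
Table: [., ., ., ., ., ., ., ., 146, ., ., 52, 202, 131, 879, 318, 601]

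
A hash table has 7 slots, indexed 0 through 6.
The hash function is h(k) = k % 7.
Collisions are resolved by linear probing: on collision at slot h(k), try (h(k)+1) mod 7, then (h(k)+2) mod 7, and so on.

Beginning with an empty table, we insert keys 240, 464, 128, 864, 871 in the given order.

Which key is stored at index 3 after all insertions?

Insert 240: h=2, slot 2 empty → index 2.
Insert 464: h=2, slot 2 occupied → index 3.
Insert 128: h=2, slots 2,3 occupied → index 4.
Insert 864: h=3, slots 3,4 occupied → index 5.
Insert 871: h=3, slots 3,4,5 occupied → index 6.
Table: [_, _, 240, 464, 128, 864, 871]

464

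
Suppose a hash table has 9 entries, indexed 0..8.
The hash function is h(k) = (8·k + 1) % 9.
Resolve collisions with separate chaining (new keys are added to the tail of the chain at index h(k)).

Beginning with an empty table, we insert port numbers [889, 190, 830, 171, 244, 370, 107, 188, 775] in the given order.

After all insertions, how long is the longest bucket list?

Insert 889: h=3, bucket 3 empty -> new chain.
Insert 190: h=0, bucket 0 empty -> new chain.
Insert 830: h=8, bucket 8 empty -> new chain.
Insert 171: h=1, bucket 1 empty -> new chain.
Insert 244: h=0, bucket 0 nonempty -> append to chain.
Insert 370: h=0, bucket 0 nonempty -> append to chain.
Insert 107: h=2, bucket 2 empty -> new chain.
Insert 188: h=2, bucket 2 nonempty -> append to chain.
Insert 775: h=0, bucket 0 nonempty -> append to chain.
Final buckets:
0: 190 -> 244 -> 370 -> 775
1: 171
2: 107 -> 188
3: 889
4: ∅
5: ∅
6: ∅
7: ∅
8: 830

4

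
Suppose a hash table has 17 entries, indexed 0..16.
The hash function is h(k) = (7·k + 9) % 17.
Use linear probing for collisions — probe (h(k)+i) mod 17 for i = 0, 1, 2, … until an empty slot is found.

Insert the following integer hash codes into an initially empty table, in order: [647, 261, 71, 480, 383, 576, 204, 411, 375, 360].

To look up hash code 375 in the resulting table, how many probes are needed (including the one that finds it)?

3

647: h=16 → slot 16
261: h=0 → slot 0
71: h=13 → slot 13
480: h=3 → slot 3
383: h=4 → slot 4
576: h=12 → slot 12
204: h=9 → slot 9
411: h=13, probe 13,14 → slot 14
375: h=16, probe 16,0,1 → slot 1
360: h=13, probe 13,14,15 → slot 15
Table: [261, 375, -, 480, 383, -, -, -, -, 204, -, -, 576, 71, 411, 360, 647]
Lookup 375: h=16, probe 16,0,1 → found at 1.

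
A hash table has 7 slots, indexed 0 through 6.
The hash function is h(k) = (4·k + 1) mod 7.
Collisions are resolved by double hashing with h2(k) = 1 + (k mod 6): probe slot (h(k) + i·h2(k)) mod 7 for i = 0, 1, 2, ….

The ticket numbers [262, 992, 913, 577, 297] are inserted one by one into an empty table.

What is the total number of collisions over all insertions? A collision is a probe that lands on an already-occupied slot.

6

Insert 262: h=6, slot 6 empty → index 6.
Insert 992: h=0, slot 0 empty → index 0.
Insert 913: h=6, h2=2, slot 6 occupied → index 1.
Insert 577: h=6, h2=2, slots 6,1 occupied → index 3.
Insert 297: h=6, h2=4, slots 6,3,0 occupied → index 4.
Table: [992, 913, —, 577, 297, —, 262]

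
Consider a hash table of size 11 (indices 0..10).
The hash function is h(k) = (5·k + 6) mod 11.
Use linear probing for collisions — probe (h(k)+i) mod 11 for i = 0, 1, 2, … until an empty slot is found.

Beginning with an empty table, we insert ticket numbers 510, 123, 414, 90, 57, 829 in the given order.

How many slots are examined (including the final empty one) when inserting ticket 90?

Insert 510: h=4, slot 4 empty => index 4.
Insert 123: h=5, slot 5 empty => index 5.
Insert 414: h=8, slot 8 empty => index 8.
Insert 90: h=5, slot 5 occupied => index 6.
Insert 57: h=5, slots 5,6 occupied => index 7.
Insert 829: h=4, slots 4,5,6,7,8 occupied => index 9.
Table: [., ., ., ., 510, 123, 90, 57, 414, 829, .]

2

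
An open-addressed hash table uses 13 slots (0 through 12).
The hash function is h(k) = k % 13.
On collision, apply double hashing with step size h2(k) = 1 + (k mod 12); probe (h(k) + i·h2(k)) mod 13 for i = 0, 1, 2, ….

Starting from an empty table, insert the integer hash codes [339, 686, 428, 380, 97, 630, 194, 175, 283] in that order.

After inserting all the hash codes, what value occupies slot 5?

283

339: h=1 -> slot 1
686: h=10 -> slot 10
428: h=12 -> slot 12
380: h=3 -> slot 3
97: h=6 -> slot 6
630: h=6, h2=7, probe 6,0 -> slot 0
194: h=12, h2=3, probe 12,2 -> slot 2
175: h=6, h2=8, probe 6,1,9 -> slot 9
283: h=10, h2=8, probe 10,5 -> slot 5
Table: [630, 339, 194, 380, -, 283, 97, -, -, 175, 686, -, 428]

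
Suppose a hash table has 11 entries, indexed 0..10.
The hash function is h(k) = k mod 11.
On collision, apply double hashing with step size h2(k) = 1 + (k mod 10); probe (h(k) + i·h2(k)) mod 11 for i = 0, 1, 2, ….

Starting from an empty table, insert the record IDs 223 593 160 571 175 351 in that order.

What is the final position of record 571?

223 hashes to 3; slot 3 is free => place at 3.
593 hashes to 10; slot 10 is free => place at 10.
160 hashes to 6; slot 6 is free => place at 6.
571 hashes to 10, h2=2; 10 taken => place at 1.
175 hashes to 10, h2=6; 10 taken => place at 5.
351 hashes to 10, h2=2; 10,1,3,5 taken => place at 7.
Table: [-, 571, -, 223, -, 175, 160, 351, -, -, 593]

1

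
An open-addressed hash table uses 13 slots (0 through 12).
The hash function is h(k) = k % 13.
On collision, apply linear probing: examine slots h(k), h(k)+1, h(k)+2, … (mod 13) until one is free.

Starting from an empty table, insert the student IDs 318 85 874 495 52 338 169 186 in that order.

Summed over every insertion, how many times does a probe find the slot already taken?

7

Insert 318: h=6, slot 6 empty => index 6.
Insert 85: h=7, slot 7 empty => index 7.
Insert 874: h=3, slot 3 empty => index 3.
Insert 495: h=1, slot 1 empty => index 1.
Insert 52: h=0, slot 0 empty => index 0.
Insert 338: h=0, slots 0,1 occupied => index 2.
Insert 169: h=0, slots 0,1,2,3 occupied => index 4.
Insert 186: h=4, slot 4 occupied => index 5.
Table: [52, 495, 338, 874, 169, 186, 318, 85, _, _, _, _, _]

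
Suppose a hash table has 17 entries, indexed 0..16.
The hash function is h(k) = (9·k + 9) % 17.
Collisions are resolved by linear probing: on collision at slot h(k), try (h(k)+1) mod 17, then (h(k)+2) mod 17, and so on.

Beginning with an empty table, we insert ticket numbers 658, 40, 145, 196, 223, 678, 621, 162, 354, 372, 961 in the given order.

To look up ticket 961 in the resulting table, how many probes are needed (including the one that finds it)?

Insert 658: h=15, slot 15 empty -> index 15.
Insert 40: h=12, slot 12 empty -> index 12.
Insert 145: h=5, slot 5 empty -> index 5.
Insert 196: h=5, slot 5 occupied -> index 6.
Insert 223: h=10, slot 10 empty -> index 10.
Insert 678: h=8, slot 8 empty -> index 8.
Insert 621: h=5, slots 5,6 occupied -> index 7.
Insert 162: h=5, slots 5,6,7,8 occupied -> index 9.
Insert 354: h=16, slot 16 empty -> index 16.
Insert 372: h=8, slots 8,9,10 occupied -> index 11.
Insert 961: h=5, slots 5,6,7,8,9,10,11,12 occupied -> index 13.
Table: [., ., ., ., ., 145, 196, 621, 678, 162, 223, 372, 40, 961, ., 658, 354]
Lookup 961: h=5, probe 5,6,7,8,9,10,11,12,13 → found at 13.

9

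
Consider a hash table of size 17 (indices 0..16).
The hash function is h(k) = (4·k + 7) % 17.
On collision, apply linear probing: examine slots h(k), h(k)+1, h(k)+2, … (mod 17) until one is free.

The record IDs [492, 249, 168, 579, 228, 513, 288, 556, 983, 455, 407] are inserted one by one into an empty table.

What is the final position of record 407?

492 hashes to 3; slot 3 is free -> place at 3.
249 hashes to 0; slot 0 is free -> place at 0.
168 hashes to 16; slot 16 is free -> place at 16.
579 hashes to 11; slot 11 is free -> place at 11.
228 hashes to 1; slot 1 is free -> place at 1.
513 hashes to 2; slot 2 is free -> place at 2.
288 hashes to 3; 3 taken -> place at 4.
556 hashes to 4; 4 taken -> place at 5.
983 hashes to 12; slot 12 is free -> place at 12.
455 hashes to 8; slot 8 is free -> place at 8.
407 hashes to 3; 3,4,5 taken -> place at 6.
Table: [249, 228, 513, 492, 288, 556, 407, ., 455, ., ., 579, 983, ., ., ., 168]

6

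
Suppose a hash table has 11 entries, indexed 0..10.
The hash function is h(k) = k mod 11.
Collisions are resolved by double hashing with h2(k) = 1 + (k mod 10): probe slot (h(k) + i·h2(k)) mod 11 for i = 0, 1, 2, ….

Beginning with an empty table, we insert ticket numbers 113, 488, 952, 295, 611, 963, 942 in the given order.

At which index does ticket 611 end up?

8

113: h=3 → slot 3
488: h=4 → slot 4
952: h=6 → slot 6
295: h=9 → slot 9
611: h=6, h2=2, probe 6,8 → slot 8
963: h=6, h2=4, probe 6,10 → slot 10
942: h=7 → slot 7
Table: [_, _, _, 113, 488, _, 952, 942, 611, 295, 963]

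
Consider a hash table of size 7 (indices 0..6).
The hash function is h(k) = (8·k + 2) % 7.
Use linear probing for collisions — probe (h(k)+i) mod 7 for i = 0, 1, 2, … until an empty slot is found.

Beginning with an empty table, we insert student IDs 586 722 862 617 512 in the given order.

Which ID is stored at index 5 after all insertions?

617

586: h=0 -> slot 0
722: h=3 -> slot 3
862: h=3, probe 3,4 -> slot 4
617: h=3, probe 3,4,5 -> slot 5
512: h=3, probe 3,4,5,6 -> slot 6
Table: [586, —, —, 722, 862, 617, 512]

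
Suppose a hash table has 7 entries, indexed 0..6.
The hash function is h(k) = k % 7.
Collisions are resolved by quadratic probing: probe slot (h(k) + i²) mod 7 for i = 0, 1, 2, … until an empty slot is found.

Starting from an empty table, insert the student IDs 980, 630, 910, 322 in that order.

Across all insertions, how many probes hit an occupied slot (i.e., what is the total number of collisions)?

6

Insert 980: h=0, slot 0 empty → index 0.
Insert 630: h=0, slot 0 occupied → index 1.
Insert 910: h=0, slots 0,1 occupied → index 4.
Insert 322: h=0, slots 0,1,4 occupied → index 2.
Table: [980, 630, 322, -, 910, -, -]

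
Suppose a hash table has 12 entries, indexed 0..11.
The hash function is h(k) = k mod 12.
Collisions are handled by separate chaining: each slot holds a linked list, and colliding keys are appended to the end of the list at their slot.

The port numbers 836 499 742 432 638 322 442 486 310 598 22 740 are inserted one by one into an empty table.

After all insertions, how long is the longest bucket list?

6

836 -> bucket 8
499 -> bucket 7
742 -> bucket 10
432 -> bucket 0
638 -> bucket 2
322 -> bucket 10 (collision)
442 -> bucket 10 (collision)
486 -> bucket 6
310 -> bucket 10 (collision)
598 -> bucket 10 (collision)
22 -> bucket 10 (collision)
740 -> bucket 8 (collision)
Final buckets:
0: 432
1: .
2: 638
3: .
4: .
5: .
6: 486
7: 499
8: 836 -> 740
9: .
10: 742 -> 322 -> 442 -> 310 -> 598 -> 22
11: .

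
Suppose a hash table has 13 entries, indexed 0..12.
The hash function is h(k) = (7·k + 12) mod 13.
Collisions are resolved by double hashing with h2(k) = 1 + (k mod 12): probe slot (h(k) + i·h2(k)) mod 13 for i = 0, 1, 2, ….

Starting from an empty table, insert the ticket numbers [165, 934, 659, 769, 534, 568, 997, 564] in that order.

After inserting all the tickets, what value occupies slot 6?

Insert 165: h=10, slot 10 empty -> index 10.
Insert 934: h=11, slot 11 empty -> index 11.
Insert 659: h=10, h2=12, slot 10 occupied -> index 9.
Insert 769: h=0, slot 0 empty -> index 0.
Insert 534: h=6, slot 6 empty -> index 6.
Insert 568: h=10, h2=5, slot 10 occupied -> index 2.
Insert 997: h=10, h2=2, slot 10 occupied -> index 12.
Insert 564: h=8, slot 8 empty -> index 8.
Table: [769, —, 568, —, —, —, 534, —, 564, 659, 165, 934, 997]

534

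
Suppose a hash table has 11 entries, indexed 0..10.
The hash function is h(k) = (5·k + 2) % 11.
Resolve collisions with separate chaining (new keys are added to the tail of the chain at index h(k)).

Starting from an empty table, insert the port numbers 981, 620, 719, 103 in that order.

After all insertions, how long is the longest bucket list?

981 → bucket 1
620 → bucket 0
719 → bucket 0 (collision)
103 → bucket 0 (collision)
Final buckets:
0: 620 -> 719 -> 103
1: 981
2: _
3: _
4: _
5: _
6: _
7: _
8: _
9: _
10: _

3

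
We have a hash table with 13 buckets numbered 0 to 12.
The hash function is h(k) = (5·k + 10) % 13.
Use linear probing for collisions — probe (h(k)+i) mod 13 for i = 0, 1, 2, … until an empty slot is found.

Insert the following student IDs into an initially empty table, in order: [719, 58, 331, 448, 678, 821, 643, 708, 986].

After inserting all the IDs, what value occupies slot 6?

708

719: h=4 => slot 4
58: h=1 => slot 1
331: h=1, probe 1,2 => slot 2
448: h=1, probe 1,2,3 => slot 3
678: h=7 => slot 7
821: h=7, probe 7,8 => slot 8
643: h=1, probe 1,2,3,4,5 => slot 5
708: h=1, probe 1,2,3,4,5,6 => slot 6
986: h=0 => slot 0
Table: [986, 58, 331, 448, 719, 643, 708, 678, 821, -, -, -, -]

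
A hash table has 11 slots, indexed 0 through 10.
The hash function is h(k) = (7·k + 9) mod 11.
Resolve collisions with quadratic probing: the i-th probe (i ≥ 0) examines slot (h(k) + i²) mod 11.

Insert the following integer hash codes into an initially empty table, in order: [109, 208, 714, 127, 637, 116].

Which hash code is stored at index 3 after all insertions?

208

109 hashes to 2; slot 2 is free => place at 2.
208 hashes to 2; 2 taken => place at 3.
714 hashes to 2; 2,3 taken => place at 6.
127 hashes to 7; slot 7 is free => place at 7.
637 hashes to 2; 2,3,6 taken => place at 0.
116 hashes to 7; 7 taken => place at 8.
Table: [637, —, 109, 208, —, —, 714, 127, 116, —, —]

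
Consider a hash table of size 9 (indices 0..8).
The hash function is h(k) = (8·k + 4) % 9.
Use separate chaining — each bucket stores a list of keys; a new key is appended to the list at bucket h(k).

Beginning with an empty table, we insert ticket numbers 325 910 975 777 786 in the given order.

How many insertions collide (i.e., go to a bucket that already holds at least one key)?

3

325 → bucket 3
910 → bucket 3 (collision)
975 → bucket 1
777 → bucket 1 (collision)
786 → bucket 1 (collision)
Final buckets:
0: -
1: 975 -> 777 -> 786
2: -
3: 325 -> 910
4: -
5: -
6: -
7: -
8: -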